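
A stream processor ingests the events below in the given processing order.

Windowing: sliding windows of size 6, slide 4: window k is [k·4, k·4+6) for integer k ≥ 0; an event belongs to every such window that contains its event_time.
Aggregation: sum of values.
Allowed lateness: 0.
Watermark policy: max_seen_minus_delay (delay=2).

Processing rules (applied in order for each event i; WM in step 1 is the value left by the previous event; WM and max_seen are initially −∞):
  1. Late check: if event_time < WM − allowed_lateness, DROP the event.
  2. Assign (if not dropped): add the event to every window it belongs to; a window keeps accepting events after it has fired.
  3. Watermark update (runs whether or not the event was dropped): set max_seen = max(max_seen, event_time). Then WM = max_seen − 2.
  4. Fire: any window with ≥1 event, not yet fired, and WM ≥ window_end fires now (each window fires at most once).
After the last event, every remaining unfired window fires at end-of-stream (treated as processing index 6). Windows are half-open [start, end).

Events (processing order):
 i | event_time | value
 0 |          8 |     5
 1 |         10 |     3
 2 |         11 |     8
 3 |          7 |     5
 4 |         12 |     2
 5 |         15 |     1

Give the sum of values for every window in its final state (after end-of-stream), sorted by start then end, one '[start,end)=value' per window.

i=0 t=8 v=5: → [8,14),[4,10); WM=6
i=1 t=10 v=3: → [8,14); WM=8
i=2 t=11 v=8: → [8,14); WM=9
i=3 t=7 v=5: DROP (t<9-0); WM=9
i=4 t=12 v=2: → [12,18),[8,14); WM=10; [4,10) fires=5
i=5 t=15 v=1: → [12,18); WM=13

[4,10)=5 [8,14)=18 [12,18)=3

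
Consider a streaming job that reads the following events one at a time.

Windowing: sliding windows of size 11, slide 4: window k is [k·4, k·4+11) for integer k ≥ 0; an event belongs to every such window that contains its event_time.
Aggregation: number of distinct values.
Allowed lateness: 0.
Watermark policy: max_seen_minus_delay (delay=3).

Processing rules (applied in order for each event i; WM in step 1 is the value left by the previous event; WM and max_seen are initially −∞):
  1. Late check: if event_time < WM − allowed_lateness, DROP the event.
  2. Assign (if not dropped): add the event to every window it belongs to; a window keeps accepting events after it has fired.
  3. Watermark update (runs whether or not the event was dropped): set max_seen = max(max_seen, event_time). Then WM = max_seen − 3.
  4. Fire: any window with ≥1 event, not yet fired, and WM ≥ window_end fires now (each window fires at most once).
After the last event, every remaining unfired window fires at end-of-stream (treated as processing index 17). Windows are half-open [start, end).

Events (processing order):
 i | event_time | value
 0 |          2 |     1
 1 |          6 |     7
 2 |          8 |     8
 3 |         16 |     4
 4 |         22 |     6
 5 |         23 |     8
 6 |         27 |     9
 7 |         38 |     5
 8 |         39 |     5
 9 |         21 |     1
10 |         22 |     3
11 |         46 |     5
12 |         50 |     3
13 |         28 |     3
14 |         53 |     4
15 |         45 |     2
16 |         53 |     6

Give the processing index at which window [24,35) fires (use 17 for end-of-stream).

7

i=0 t=2 v=1: → [0,11); WM=-1
i=1 t=6 v=7: → [4,15),[0,11); WM=3
i=2 t=8 v=8: → [8,19),[4,15),[0,11); WM=5
i=3 t=16 v=4: → [16,27),[12,23),[8,19); WM=13; [0,11) fires=3
i=4 t=22 v=6: → [20,31),[16,27),[12,23); WM=19; [4,15) fires=2 [8,19) fires=2
i=5 t=23 v=8: → [20,31),[16,27); WM=20
i=6 t=27 v=9: → [24,35),[20,31); WM=24; [12,23) fires=2
i=7 t=38 v=5: → [36,47),[32,43),[28,39); WM=35; [16,27) fires=3 [20,31) fires=3 [24,35) fires=1
i=8 t=39 v=5: → [36,47),[32,43); WM=36
i=9 t=21 v=1: DROP (t<36-0); WM=36
i=10 t=22 v=3: DROP (t<36-0); WM=36
i=11 t=46 v=5: → [44,55),[40,51),[36,47); WM=43; [28,39) fires=1 [32,43) fires=1
i=12 t=50 v=3: → [48,59),[44,55),[40,51); WM=47; [36,47) fires=1
i=13 t=28 v=3: DROP (t<47-0); WM=47
i=14 t=53 v=4: → [52,63),[48,59),[44,55); WM=50
i=15 t=45 v=2: DROP (t<50-0); WM=50
i=16 t=53 v=6: → [52,63),[48,59),[44,55); WM=50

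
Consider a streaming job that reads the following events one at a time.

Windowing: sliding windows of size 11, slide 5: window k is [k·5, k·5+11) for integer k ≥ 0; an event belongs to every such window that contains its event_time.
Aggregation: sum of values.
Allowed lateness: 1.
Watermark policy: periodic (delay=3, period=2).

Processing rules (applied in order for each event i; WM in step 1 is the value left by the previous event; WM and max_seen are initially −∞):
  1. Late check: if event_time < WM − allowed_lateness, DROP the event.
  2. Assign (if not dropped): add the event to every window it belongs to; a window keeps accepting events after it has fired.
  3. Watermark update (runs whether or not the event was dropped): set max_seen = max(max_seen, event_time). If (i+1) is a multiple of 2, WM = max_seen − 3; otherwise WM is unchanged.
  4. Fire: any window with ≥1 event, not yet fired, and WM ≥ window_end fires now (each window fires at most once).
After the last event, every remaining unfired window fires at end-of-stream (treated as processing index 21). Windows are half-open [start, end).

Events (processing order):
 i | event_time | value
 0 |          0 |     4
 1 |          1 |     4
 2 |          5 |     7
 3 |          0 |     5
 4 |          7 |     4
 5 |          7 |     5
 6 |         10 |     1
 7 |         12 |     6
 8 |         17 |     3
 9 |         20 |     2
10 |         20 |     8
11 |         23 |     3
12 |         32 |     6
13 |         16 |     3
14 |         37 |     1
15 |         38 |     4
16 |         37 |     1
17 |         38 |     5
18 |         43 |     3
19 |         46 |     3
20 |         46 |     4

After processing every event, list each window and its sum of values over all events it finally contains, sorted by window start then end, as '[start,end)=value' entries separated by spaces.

[0,11)=30 [5,16)=23 [10,21)=20 [15,26)=16 [20,31)=13 [25,36)=6 [30,41)=17 [35,46)=14 [40,51)=10 [45,56)=7

i=0 t=0 v=4: → [0,11); WM=−∞
i=1 t=1 v=4: → [0,11); WM=-2
i=2 t=5 v=7: → [5,16),[0,11); WM=-2
i=3 t=0 v=5: → [0,11); WM=2
i=4 t=7 v=4: → [5,16),[0,11); WM=2
i=5 t=7 v=5: → [5,16),[0,11); WM=4
i=6 t=10 v=1: → [10,21),[5,16),[0,11); WM=4
i=7 t=12 v=6: → [10,21),[5,16); WM=9
i=8 t=17 v=3: → [15,26),[10,21); WM=9
i=9 t=20 v=2: → [20,31),[15,26),[10,21); WM=17; [0,11) fires=30 [5,16) fires=23
i=10 t=20 v=8: → [20,31),[15,26),[10,21); WM=17
i=11 t=23 v=3: → [20,31),[15,26); WM=20
i=12 t=32 v=6: → [30,41),[25,36); WM=20
i=13 t=16 v=3: DROP (t<20-1); WM=29; [10,21) fires=20 [15,26) fires=16
i=14 t=37 v=1: → [35,46),[30,41); WM=29
i=15 t=38 v=4: → [35,46),[30,41); WM=35; [20,31) fires=13
i=16 t=37 v=1: → [35,46),[30,41); WM=35
i=17 t=38 v=5: → [35,46),[30,41); WM=35
i=18 t=43 v=3: → [40,51),[35,46); WM=35
i=19 t=46 v=3: → [45,56),[40,51); WM=43; [25,36) fires=6 [30,41) fires=17
i=20 t=46 v=4: → [45,56),[40,51); WM=43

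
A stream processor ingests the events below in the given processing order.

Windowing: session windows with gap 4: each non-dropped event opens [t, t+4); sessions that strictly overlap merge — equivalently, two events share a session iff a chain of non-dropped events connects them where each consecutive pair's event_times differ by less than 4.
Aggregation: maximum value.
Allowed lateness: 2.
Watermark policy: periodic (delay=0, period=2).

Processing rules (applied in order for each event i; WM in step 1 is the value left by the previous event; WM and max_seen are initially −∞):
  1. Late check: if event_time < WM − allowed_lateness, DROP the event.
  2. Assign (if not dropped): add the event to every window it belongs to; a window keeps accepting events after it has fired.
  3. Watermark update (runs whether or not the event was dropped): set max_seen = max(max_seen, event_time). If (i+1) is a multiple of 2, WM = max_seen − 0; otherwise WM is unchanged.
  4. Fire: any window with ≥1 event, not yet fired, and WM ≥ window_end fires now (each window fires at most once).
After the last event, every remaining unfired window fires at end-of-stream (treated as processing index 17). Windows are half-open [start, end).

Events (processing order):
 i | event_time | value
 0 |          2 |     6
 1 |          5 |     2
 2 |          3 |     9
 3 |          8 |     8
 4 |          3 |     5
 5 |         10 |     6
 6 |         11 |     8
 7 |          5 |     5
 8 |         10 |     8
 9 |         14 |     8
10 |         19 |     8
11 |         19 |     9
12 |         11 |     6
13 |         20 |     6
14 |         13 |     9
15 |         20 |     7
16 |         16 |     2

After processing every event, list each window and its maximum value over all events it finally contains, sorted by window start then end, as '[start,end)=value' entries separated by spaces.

i=0 t=2 v=6: → [2,6); WM=−∞
i=1 t=5 v=2: → [2,9); WM=5
i=2 t=3 v=9: → [2,9); WM=5
i=3 t=8 v=8: → [2,12); WM=8
i=4 t=3 v=5: DROP (t<8-2); WM=8
i=5 t=10 v=6: → [2,14); WM=10
i=6 t=11 v=8: → [2,15); WM=10
i=7 t=5 v=5: DROP (t<10-2); WM=11
i=8 t=10 v=8: → [2,15); WM=11
i=9 t=14 v=8: → [2,18); WM=14
i=10 t=19 v=8: → [19,23); WM=14
i=11 t=19 v=9: → [19,23); WM=19
i=12 t=11 v=6: DROP (t<19-2); WM=19
i=13 t=20 v=6: → [19,24); WM=20
i=14 t=13 v=9: DROP (t<20-2); WM=20
i=15 t=20 v=7: → [19,24); WM=20
i=16 t=16 v=2: DROP (t<20-2); WM=20

[2,18)=9 [19,24)=9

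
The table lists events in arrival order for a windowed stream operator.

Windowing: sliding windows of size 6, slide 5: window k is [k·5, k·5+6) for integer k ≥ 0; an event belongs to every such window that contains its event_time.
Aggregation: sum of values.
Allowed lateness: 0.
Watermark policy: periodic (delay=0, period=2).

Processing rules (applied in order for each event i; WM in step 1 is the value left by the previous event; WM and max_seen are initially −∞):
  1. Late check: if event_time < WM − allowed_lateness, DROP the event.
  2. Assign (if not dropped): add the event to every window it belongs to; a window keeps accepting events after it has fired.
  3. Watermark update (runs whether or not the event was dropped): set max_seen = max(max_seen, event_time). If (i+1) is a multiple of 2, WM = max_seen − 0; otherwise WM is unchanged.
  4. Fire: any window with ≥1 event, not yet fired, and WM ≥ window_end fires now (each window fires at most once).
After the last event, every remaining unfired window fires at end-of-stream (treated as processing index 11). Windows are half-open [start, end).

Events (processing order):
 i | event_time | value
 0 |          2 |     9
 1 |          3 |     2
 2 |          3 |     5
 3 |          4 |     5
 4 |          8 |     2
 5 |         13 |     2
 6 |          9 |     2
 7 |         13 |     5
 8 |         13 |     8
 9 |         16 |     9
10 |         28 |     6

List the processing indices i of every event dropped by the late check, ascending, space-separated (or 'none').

i=0 t=2 v=9: → [0,6); WM=−∞
i=1 t=3 v=2: → [0,6); WM=3
i=2 t=3 v=5: → [0,6); WM=3
i=3 t=4 v=5: → [0,6); WM=4
i=4 t=8 v=2: → [5,11); WM=4
i=5 t=13 v=2: → [10,16); WM=13; [0,6) fires=21 [5,11) fires=2
i=6 t=9 v=2: DROP (t<13-0); WM=13
i=7 t=13 v=5: → [10,16); WM=13
i=8 t=13 v=8: → [10,16); WM=13
i=9 t=16 v=9: → [15,21); WM=16; [10,16) fires=15
i=10 t=28 v=6: → [25,31); WM=16

6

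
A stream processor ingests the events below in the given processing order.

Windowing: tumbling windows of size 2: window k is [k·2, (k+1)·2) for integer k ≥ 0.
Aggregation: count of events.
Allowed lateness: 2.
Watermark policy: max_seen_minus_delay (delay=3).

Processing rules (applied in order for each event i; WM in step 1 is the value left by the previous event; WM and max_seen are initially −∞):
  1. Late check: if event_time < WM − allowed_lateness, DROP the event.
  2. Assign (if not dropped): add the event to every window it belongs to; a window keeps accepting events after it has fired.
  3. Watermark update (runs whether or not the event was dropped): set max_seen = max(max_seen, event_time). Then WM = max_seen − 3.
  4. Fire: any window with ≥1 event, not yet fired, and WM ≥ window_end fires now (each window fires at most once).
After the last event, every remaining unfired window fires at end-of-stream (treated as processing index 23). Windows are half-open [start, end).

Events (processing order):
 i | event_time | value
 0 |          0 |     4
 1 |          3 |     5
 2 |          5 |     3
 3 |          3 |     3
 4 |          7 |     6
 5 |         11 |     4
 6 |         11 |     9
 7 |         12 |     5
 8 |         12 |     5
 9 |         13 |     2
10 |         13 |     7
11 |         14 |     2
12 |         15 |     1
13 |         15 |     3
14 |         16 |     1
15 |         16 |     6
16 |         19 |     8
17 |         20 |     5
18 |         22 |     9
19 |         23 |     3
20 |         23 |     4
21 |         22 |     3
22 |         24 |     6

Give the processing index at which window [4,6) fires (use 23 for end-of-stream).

5

i=0 t=0 v=4: → [0,2); WM=-3
i=1 t=3 v=5: → [2,4); WM=0
i=2 t=5 v=3: → [4,6); WM=2; [0,2) fires=1
i=3 t=3 v=3: → [2,4); WM=2
i=4 t=7 v=6: → [6,8); WM=4; [2,4) fires=2
i=5 t=11 v=4: → [10,12); WM=8; [4,6) fires=1 [6,8) fires=1
i=6 t=11 v=9: → [10,12); WM=8
i=7 t=12 v=5: → [12,14); WM=9
i=8 t=12 v=5: → [12,14); WM=9
i=9 t=13 v=2: → [12,14); WM=10
i=10 t=13 v=7: → [12,14); WM=10
i=11 t=14 v=2: → [14,16); WM=11
i=12 t=15 v=1: → [14,16); WM=12; [10,12) fires=2
i=13 t=15 v=3: → [14,16); WM=12
i=14 t=16 v=1: → [16,18); WM=13
i=15 t=16 v=6: → [16,18); WM=13
i=16 t=19 v=8: → [18,20); WM=16; [12,14) fires=4 [14,16) fires=3
i=17 t=20 v=5: → [20,22); WM=17
i=18 t=22 v=9: → [22,24); WM=19; [16,18) fires=2
i=19 t=23 v=3: → [22,24); WM=20; [18,20) fires=1
i=20 t=23 v=4: → [22,24); WM=20
i=21 t=22 v=3: → [22,24); WM=20
i=22 t=24 v=6: → [24,26); WM=21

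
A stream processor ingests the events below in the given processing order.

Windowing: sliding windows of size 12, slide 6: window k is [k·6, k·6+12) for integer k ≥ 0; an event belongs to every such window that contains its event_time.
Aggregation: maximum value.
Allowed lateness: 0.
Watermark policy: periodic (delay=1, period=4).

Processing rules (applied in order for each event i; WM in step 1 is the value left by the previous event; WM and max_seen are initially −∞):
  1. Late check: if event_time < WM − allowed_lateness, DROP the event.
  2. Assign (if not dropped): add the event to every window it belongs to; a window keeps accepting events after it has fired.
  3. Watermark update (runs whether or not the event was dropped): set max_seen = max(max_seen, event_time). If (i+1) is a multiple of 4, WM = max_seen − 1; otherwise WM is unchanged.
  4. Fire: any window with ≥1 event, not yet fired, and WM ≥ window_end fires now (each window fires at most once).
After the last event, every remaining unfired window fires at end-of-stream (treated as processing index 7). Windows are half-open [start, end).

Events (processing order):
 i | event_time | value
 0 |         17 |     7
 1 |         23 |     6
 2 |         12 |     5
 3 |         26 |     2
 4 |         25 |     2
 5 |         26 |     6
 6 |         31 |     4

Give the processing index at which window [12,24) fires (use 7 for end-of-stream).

i=0 t=17 v=7: → [12,24),[6,18); WM=−∞
i=1 t=23 v=6: → [18,30),[12,24); WM=−∞
i=2 t=12 v=5: → [12,24),[6,18); WM=−∞
i=3 t=26 v=2: → [24,36),[18,30); WM=25; [6,18) fires=7 [12,24) fires=7
i=4 t=25 v=2: → [24,36),[18,30); WM=25
i=5 t=26 v=6: → [24,36),[18,30); WM=25
i=6 t=31 v=4: → [30,42),[24,36); WM=25

3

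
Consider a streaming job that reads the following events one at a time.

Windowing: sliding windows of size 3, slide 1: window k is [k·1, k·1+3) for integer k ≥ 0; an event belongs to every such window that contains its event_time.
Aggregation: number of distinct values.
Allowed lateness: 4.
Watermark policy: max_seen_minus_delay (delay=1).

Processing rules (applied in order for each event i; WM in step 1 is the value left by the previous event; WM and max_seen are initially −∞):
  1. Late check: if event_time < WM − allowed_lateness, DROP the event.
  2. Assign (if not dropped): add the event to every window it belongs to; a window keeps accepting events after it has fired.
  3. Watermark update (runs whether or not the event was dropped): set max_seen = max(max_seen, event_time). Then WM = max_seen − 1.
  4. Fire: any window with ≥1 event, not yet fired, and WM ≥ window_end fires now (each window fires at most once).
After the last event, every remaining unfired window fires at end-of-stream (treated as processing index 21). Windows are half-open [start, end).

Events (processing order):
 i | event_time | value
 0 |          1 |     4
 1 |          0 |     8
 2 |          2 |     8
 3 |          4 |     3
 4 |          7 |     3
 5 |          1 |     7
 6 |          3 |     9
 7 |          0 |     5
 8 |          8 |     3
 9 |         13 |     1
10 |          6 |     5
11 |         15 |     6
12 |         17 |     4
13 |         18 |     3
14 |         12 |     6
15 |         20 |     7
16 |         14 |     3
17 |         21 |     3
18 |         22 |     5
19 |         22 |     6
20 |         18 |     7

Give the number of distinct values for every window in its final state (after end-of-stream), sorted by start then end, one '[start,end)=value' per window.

[0,3)=2 [1,4)=3 [2,5)=3 [3,6)=2 [4,7)=1 [5,8)=1 [6,9)=1 [7,10)=1 [8,11)=1 [11,14)=1 [12,15)=1 [13,16)=2 [14,17)=1 [15,18)=2 [16,19)=3 [17,20)=3 [18,21)=2 [19,22)=2 [20,23)=4 [21,24)=3 [22,25)=2

i=0 t=1 v=4: → [1,4),[0,3); WM=0
i=1 t=0 v=8: → [0,3); WM=0
i=2 t=2 v=8: → [2,5),[1,4),[0,3); WM=1
i=3 t=4 v=3: → [4,7),[3,6),[2,5); WM=3; [0,3) fires=2
i=4 t=7 v=3: → [7,10),[6,9),[5,8); WM=6; [1,4) fires=2 [2,5) fires=2 [3,6) fires=1
i=5 t=1 v=7: DROP (t<6-4); WM=6
i=6 t=3 v=9: → [3,6),[2,5),[1,4); WM=6
i=7 t=0 v=5: DROP (t<6-4); WM=6
i=8 t=8 v=3: → [8,11),[7,10),[6,9); WM=7; [4,7) fires=1
i=9 t=13 v=1: → [13,16),[12,15),[11,14); WM=12; [5,8) fires=1 [6,9) fires=1 [7,10) fires=1 [8,11) fires=1
i=10 t=6 v=5: DROP (t<12-4); WM=12
i=11 t=15 v=6: → [15,18),[14,17),[13,16); WM=14; [11,14) fires=1
i=12 t=17 v=4: → [17,20),[16,19),[15,18); WM=16; [12,15) fires=1 [13,16) fires=2
i=13 t=18 v=3: → [18,21),[17,20),[16,19); WM=17; [14,17) fires=1
i=14 t=12 v=6: DROP (t<17-4); WM=17
i=15 t=20 v=7: → [20,23),[19,22),[18,21); WM=19; [15,18) fires=2 [16,19) fires=2
i=16 t=14 v=3: DROP (t<19-4); WM=19
i=17 t=21 v=3: → [21,24),[20,23),[19,22); WM=20; [17,20) fires=2
i=18 t=22 v=5: → [22,25),[21,24),[20,23); WM=21; [18,21) fires=2
i=19 t=22 v=6: → [22,25),[21,24),[20,23); WM=21
i=20 t=18 v=7: → [18,21),[17,20),[16,19); WM=21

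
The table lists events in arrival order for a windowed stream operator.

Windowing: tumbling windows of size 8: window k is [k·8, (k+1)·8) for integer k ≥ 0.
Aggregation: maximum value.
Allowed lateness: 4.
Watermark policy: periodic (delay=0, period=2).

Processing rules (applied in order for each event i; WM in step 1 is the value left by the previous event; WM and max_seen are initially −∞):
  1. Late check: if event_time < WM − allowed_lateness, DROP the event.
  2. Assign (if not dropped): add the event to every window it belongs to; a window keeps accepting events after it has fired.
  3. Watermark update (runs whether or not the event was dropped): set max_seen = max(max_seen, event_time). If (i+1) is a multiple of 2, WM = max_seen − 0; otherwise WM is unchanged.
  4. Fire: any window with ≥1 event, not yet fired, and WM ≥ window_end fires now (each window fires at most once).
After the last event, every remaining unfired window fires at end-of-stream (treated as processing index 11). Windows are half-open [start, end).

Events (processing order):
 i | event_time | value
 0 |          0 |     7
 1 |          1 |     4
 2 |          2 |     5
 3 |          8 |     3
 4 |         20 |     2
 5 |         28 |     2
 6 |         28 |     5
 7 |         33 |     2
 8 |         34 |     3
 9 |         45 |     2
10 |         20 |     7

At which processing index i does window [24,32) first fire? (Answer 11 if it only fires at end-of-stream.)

7

i=0 t=0 v=7: → [0,8); WM=−∞
i=1 t=1 v=4: → [0,8); WM=1
i=2 t=2 v=5: → [0,8); WM=1
i=3 t=8 v=3: → [8,16); WM=8; [0,8) fires=7
i=4 t=20 v=2: → [16,24); WM=8
i=5 t=28 v=2: → [24,32); WM=28; [8,16) fires=3 [16,24) fires=2
i=6 t=28 v=5: → [24,32); WM=28
i=7 t=33 v=2: → [32,40); WM=33; [24,32) fires=5
i=8 t=34 v=3: → [32,40); WM=33
i=9 t=45 v=2: → [40,48); WM=45; [32,40) fires=3
i=10 t=20 v=7: DROP (t<45-4); WM=45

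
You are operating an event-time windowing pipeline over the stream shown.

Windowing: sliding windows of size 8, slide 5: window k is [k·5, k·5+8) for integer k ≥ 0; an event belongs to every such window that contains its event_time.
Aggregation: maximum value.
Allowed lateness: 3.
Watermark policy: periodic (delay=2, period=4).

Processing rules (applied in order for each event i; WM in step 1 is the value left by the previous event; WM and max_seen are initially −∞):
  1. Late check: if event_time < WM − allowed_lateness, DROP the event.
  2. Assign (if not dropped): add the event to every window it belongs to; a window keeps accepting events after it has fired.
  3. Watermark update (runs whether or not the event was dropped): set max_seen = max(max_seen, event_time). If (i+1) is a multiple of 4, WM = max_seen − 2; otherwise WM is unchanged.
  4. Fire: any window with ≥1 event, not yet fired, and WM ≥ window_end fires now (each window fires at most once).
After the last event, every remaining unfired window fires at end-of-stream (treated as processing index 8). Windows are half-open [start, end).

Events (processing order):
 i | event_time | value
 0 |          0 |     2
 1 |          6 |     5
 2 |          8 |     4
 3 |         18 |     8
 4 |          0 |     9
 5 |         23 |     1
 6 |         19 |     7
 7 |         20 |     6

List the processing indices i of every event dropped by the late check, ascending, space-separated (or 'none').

4

i=0 t=0 v=2: → [0,8); WM=−∞
i=1 t=6 v=5: → [5,13),[0,8); WM=−∞
i=2 t=8 v=4: → [5,13); WM=−∞
i=3 t=18 v=8: → [15,23); WM=16; [0,8) fires=5 [5,13) fires=5
i=4 t=0 v=9: DROP (t<16-3); WM=16
i=5 t=23 v=1: → [20,28); WM=16
i=6 t=19 v=7: → [15,23); WM=16
i=7 t=20 v=6: → [20,28),[15,23); WM=21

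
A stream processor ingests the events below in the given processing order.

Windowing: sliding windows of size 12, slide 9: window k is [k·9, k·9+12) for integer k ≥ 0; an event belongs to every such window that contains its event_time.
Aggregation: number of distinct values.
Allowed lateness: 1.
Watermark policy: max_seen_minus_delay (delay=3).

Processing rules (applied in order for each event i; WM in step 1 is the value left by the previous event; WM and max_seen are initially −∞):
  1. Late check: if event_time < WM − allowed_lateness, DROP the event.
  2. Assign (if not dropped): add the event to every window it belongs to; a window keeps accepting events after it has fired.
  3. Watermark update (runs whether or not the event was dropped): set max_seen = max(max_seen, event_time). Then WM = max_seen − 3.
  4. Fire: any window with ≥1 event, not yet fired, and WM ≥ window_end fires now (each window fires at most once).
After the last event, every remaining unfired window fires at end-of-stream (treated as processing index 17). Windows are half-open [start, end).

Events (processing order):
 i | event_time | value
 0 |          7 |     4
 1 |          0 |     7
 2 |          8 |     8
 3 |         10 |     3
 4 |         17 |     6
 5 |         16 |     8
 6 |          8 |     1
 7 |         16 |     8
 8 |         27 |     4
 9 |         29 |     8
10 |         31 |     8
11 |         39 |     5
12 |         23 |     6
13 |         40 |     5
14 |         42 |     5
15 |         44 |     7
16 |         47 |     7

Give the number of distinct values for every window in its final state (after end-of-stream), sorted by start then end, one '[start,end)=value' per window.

[0,12)=3 [9,21)=3 [18,30)=2 [27,39)=2 [36,48)=2 [45,57)=1

i=0 t=7 v=4: → [0,12); WM=4
i=1 t=0 v=7: DROP (t<4-1); WM=4
i=2 t=8 v=8: → [0,12); WM=5
i=3 t=10 v=3: → [9,21),[0,12); WM=7
i=4 t=17 v=6: → [9,21); WM=14; [0,12) fires=3
i=5 t=16 v=8: → [9,21); WM=14
i=6 t=8 v=1: DROP (t<14-1); WM=14
i=7 t=16 v=8: → [9,21); WM=14
i=8 t=27 v=4: → [27,39),[18,30); WM=24; [9,21) fires=3
i=9 t=29 v=8: → [27,39),[18,30); WM=26
i=10 t=31 v=8: → [27,39); WM=28
i=11 t=39 v=5: → [36,48); WM=36; [18,30) fires=2
i=12 t=23 v=6: DROP (t<36-1); WM=36
i=13 t=40 v=5: → [36,48); WM=37
i=14 t=42 v=5: → [36,48); WM=39; [27,39) fires=2
i=15 t=44 v=7: → [36,48); WM=41
i=16 t=47 v=7: → [45,57),[36,48); WM=44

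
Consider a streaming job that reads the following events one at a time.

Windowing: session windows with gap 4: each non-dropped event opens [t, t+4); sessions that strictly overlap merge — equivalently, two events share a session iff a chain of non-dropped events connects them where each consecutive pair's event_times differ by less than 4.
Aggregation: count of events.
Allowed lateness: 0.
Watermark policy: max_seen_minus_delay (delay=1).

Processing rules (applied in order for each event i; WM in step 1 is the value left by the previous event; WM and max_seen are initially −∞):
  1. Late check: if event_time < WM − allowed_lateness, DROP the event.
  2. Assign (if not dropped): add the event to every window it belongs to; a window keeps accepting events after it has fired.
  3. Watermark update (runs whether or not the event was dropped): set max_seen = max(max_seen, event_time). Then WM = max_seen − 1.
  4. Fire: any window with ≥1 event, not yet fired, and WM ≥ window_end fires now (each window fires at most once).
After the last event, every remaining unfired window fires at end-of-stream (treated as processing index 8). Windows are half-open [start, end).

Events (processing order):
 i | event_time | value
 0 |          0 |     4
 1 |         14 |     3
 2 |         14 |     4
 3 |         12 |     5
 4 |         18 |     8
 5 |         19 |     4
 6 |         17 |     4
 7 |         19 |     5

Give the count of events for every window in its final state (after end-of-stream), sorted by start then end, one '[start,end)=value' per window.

i=0 t=0 v=4: → [0,4); WM=-1
i=1 t=14 v=3: → [14,18); WM=13
i=2 t=14 v=4: → [14,18); WM=13
i=3 t=12 v=5: DROP (t<13-0); WM=13
i=4 t=18 v=8: → [18,22); WM=17
i=5 t=19 v=4: → [18,23); WM=18
i=6 t=17 v=4: DROP (t<18-0); WM=18
i=7 t=19 v=5: → [18,23); WM=18

[0,4)=1 [14,18)=2 [18,23)=3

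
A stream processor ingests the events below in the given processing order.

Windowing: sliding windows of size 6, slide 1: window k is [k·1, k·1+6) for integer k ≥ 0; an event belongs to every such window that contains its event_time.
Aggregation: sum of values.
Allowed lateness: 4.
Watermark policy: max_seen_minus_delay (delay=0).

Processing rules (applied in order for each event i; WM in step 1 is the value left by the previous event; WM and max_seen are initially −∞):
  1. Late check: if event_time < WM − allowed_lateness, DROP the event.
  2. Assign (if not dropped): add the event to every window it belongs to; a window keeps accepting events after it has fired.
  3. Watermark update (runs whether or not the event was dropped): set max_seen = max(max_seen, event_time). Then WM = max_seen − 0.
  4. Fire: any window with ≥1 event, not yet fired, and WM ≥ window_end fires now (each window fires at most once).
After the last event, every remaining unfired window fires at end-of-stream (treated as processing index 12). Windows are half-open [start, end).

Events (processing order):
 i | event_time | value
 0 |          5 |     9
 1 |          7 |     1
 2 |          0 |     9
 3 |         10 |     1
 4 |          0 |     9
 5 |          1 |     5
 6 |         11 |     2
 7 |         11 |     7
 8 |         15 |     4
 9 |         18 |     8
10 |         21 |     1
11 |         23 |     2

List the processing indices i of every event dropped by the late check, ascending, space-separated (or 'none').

2 4 5

i=0 t=5 v=9: → [5,11),[4,10),[3,9),[2,8),[1,7),[0,6); WM=5
i=1 t=7 v=1: → [7,13),[6,12),[5,11),[4,10),[3,9),[2,8); WM=7; [0,6) fires=9 [1,7) fires=9
i=2 t=0 v=9: DROP (t<7-4); WM=7
i=3 t=10 v=1: → [10,16),[9,15),[8,14),[7,13),[6,12),[5,11); WM=10; [2,8) fires=10 [3,9) fires=10 [4,10) fires=10
i=4 t=0 v=9: DROP (t<10-4); WM=10
i=5 t=1 v=5: DROP (t<10-4); WM=10
i=6 t=11 v=2: → [11,17),[10,16),[9,15),[8,14),[7,13),[6,12); WM=11; [5,11) fires=11
i=7 t=11 v=7: → [11,17),[10,16),[9,15),[8,14),[7,13),[6,12); WM=11
i=8 t=15 v=4: → [15,21),[14,20),[13,19),[12,18),[11,17),[10,16); WM=15; [6,12) fires=11 [7,13) fires=11 [8,14) fires=10 [9,15) fires=10
i=9 t=18 v=8: → [18,24),[17,23),[16,22),[15,21),[14,20),[13,19); WM=18; [10,16) fires=14 [11,17) fires=13 [12,18) fires=4
i=10 t=21 v=1: → [21,27),[20,26),[19,25),[18,24),[17,23),[16,22); WM=21; [13,19) fires=12 [14,20) fires=12 [15,21) fires=12
i=11 t=23 v=2: → [23,29),[22,28),[21,27),[20,26),[19,25),[18,24); WM=23; [16,22) fires=9 [17,23) fires=9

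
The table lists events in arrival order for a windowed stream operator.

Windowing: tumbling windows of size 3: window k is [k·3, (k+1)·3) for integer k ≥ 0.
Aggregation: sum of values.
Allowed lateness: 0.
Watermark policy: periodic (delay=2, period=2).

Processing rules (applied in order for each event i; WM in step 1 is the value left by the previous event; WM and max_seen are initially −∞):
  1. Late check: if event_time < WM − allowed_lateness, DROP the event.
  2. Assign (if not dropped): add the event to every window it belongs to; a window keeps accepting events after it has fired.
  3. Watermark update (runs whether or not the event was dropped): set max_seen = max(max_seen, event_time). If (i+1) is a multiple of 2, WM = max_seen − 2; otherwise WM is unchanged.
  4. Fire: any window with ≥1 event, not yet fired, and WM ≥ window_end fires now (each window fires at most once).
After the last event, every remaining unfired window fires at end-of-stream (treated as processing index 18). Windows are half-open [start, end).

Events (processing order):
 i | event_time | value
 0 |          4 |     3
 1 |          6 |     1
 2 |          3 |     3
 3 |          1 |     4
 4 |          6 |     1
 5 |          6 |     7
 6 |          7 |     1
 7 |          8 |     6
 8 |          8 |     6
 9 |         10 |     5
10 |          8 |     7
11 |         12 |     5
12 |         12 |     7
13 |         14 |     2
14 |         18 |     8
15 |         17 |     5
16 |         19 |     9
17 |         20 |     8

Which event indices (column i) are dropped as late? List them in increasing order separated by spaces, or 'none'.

i=0 t=4 v=3: → [3,6); WM=−∞
i=1 t=6 v=1: → [6,9); WM=4
i=2 t=3 v=3: DROP (t<4-0); WM=4
i=3 t=1 v=4: DROP (t<4-0); WM=4
i=4 t=6 v=1: → [6,9); WM=4
i=5 t=6 v=7: → [6,9); WM=4
i=6 t=7 v=1: → [6,9); WM=4
i=7 t=8 v=6: → [6,9); WM=6; [3,6) fires=3
i=8 t=8 v=6: → [6,9); WM=6
i=9 t=10 v=5: → [9,12); WM=8
i=10 t=8 v=7: → [6,9); WM=8
i=11 t=12 v=5: → [12,15); WM=10; [6,9) fires=29
i=12 t=12 v=7: → [12,15); WM=10
i=13 t=14 v=2: → [12,15); WM=12; [9,12) fires=5
i=14 t=18 v=8: → [18,21); WM=12
i=15 t=17 v=5: → [15,18); WM=16; [12,15) fires=14
i=16 t=19 v=9: → [18,21); WM=16
i=17 t=20 v=8: → [18,21); WM=18; [15,18) fires=5

2 3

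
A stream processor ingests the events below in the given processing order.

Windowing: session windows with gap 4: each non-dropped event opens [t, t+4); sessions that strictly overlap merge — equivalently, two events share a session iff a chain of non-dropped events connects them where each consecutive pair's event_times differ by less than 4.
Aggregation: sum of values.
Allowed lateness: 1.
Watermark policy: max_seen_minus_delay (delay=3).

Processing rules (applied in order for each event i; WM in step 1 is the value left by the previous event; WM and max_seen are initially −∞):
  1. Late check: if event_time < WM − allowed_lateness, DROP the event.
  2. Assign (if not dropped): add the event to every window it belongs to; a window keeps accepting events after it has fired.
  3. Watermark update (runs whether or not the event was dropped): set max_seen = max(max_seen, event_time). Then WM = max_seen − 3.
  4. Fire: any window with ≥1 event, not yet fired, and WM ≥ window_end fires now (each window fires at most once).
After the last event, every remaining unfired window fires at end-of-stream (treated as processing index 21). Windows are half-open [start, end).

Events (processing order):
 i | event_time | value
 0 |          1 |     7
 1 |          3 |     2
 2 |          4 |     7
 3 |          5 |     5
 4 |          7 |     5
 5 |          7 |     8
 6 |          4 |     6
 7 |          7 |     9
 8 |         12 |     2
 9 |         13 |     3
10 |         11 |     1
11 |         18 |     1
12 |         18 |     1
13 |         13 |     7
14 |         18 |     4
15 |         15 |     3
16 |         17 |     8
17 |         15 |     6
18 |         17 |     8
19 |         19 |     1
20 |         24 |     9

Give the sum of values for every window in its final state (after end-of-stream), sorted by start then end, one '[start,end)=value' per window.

i=0 t=1 v=7: → [1,5); WM=-2
i=1 t=3 v=2: → [1,7); WM=0
i=2 t=4 v=7: → [1,8); WM=1
i=3 t=5 v=5: → [1,9); WM=2
i=4 t=7 v=5: → [1,11); WM=4
i=5 t=7 v=8: → [1,11); WM=4
i=6 t=4 v=6: → [1,11); WM=4
i=7 t=7 v=9: → [1,11); WM=4
i=8 t=12 v=2: → [12,16); WM=9
i=9 t=13 v=3: → [12,17); WM=10
i=10 t=11 v=1: → [11,17); WM=10
i=11 t=18 v=1: → [18,22); WM=15
i=12 t=18 v=1: → [18,22); WM=15
i=13 t=13 v=7: DROP (t<15-1); WM=15
i=14 t=18 v=4: → [18,22); WM=15
i=15 t=15 v=3: → [11,22); WM=15
i=16 t=17 v=8: → [11,22); WM=15
i=17 t=15 v=6: → [11,22); WM=15
i=18 t=17 v=8: → [11,22); WM=15
i=19 t=19 v=1: → [11,23); WM=16
i=20 t=24 v=9: → [24,28); WM=21

[1,11)=49 [11,23)=38 [24,28)=9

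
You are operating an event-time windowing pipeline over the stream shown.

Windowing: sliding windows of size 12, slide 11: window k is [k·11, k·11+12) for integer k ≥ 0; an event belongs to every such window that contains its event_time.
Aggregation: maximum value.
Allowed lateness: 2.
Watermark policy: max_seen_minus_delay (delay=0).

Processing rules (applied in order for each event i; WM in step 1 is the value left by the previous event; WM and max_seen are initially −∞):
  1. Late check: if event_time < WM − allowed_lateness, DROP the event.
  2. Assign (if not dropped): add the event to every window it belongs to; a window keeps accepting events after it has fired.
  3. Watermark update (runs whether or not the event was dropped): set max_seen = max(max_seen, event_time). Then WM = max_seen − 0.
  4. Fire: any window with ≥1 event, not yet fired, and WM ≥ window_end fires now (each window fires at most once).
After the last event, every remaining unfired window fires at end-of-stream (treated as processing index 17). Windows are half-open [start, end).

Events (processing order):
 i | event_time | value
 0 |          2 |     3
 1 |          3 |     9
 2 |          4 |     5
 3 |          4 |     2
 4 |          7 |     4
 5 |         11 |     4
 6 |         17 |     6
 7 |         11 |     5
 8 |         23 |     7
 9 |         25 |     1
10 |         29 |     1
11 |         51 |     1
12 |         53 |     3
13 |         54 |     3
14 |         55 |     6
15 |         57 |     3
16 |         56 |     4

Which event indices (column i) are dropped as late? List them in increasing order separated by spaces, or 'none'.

i=0 t=2 v=3: → [0,12); WM=2
i=1 t=3 v=9: → [0,12); WM=3
i=2 t=4 v=5: → [0,12); WM=4
i=3 t=4 v=2: → [0,12); WM=4
i=4 t=7 v=4: → [0,12); WM=7
i=5 t=11 v=4: → [11,23),[0,12); WM=11
i=6 t=17 v=6: → [11,23); WM=17; [0,12) fires=9
i=7 t=11 v=5: DROP (t<17-2); WM=17
i=8 t=23 v=7: → [22,34); WM=23; [11,23) fires=6
i=9 t=25 v=1: → [22,34); WM=25
i=10 t=29 v=1: → [22,34); WM=29
i=11 t=51 v=1: → [44,56); WM=51; [22,34) fires=7
i=12 t=53 v=3: → [44,56); WM=53
i=13 t=54 v=3: → [44,56); WM=54
i=14 t=55 v=6: → [55,67),[44,56); WM=55
i=15 t=57 v=3: → [55,67); WM=57; [44,56) fires=6
i=16 t=56 v=4: → [55,67); WM=57

7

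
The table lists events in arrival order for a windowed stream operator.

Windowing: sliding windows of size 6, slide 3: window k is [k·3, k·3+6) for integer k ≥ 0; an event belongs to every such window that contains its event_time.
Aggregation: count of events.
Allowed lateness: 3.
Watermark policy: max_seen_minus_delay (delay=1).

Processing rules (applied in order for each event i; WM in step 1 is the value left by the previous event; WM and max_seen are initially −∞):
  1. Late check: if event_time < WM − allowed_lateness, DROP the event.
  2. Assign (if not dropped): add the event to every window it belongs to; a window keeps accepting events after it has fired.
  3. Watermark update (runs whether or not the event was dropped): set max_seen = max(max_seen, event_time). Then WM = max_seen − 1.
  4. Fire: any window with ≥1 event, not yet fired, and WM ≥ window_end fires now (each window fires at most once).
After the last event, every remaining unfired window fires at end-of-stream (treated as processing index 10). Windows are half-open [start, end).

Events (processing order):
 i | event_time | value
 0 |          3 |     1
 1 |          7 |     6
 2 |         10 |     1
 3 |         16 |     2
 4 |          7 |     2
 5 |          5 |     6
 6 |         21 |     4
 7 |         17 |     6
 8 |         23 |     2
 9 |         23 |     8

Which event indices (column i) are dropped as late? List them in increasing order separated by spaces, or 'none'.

4 5

i=0 t=3 v=1: → [3,9),[0,6); WM=2
i=1 t=7 v=6: → [6,12),[3,9); WM=6; [0,6) fires=1
i=2 t=10 v=1: → [9,15),[6,12); WM=9; [3,9) fires=2
i=3 t=16 v=2: → [15,21),[12,18); WM=15; [6,12) fires=2 [9,15) fires=1
i=4 t=7 v=2: DROP (t<15-3); WM=15
i=5 t=5 v=6: DROP (t<15-3); WM=15
i=6 t=21 v=4: → [21,27),[18,24); WM=20; [12,18) fires=1
i=7 t=17 v=6: → [15,21),[12,18); WM=20
i=8 t=23 v=2: → [21,27),[18,24); WM=22; [15,21) fires=2
i=9 t=23 v=8: → [21,27),[18,24); WM=22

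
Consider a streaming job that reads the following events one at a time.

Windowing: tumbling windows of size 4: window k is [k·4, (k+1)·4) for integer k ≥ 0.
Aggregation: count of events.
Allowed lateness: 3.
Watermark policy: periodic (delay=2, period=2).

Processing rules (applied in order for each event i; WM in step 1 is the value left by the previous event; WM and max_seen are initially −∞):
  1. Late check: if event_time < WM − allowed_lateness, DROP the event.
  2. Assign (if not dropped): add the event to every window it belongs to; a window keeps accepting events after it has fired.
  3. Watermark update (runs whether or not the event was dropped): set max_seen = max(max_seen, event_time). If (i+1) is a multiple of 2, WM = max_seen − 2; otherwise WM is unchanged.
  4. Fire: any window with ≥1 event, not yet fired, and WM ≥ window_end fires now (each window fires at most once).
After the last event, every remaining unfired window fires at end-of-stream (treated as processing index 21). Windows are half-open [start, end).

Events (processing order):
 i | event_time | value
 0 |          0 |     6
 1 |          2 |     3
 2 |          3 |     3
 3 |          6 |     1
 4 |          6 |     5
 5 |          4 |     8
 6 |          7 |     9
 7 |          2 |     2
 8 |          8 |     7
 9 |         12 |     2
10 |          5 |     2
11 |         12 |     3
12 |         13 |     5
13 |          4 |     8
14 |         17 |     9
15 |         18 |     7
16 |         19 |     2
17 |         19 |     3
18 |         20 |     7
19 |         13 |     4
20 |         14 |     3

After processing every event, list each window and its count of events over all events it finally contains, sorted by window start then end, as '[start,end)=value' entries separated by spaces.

i=0 t=0 v=6: → [0,4); WM=−∞
i=1 t=2 v=3: → [0,4); WM=0
i=2 t=3 v=3: → [0,4); WM=0
i=3 t=6 v=1: → [4,8); WM=4; [0,4) fires=3
i=4 t=6 v=5: → [4,8); WM=4
i=5 t=4 v=8: → [4,8); WM=4
i=6 t=7 v=9: → [4,8); WM=4
i=7 t=2 v=2: → [0,4); WM=5
i=8 t=8 v=7: → [8,12); WM=5
i=9 t=12 v=2: → [12,16); WM=10; [4,8) fires=4
i=10 t=5 v=2: DROP (t<10-3); WM=10
i=11 t=12 v=3: → [12,16); WM=10
i=12 t=13 v=5: → [12,16); WM=10
i=13 t=4 v=8: DROP (t<10-3); WM=11
i=14 t=17 v=9: → [16,20); WM=11
i=15 t=18 v=7: → [16,20); WM=16; [8,12) fires=1 [12,16) fires=3
i=16 t=19 v=2: → [16,20); WM=16
i=17 t=19 v=3: → [16,20); WM=17
i=18 t=20 v=7: → [20,24); WM=17
i=19 t=13 v=4: DROP (t<17-3); WM=18
i=20 t=14 v=3: DROP (t<18-3); WM=18

[0,4)=4 [4,8)=4 [8,12)=1 [12,16)=3 [16,20)=4 [20,24)=1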